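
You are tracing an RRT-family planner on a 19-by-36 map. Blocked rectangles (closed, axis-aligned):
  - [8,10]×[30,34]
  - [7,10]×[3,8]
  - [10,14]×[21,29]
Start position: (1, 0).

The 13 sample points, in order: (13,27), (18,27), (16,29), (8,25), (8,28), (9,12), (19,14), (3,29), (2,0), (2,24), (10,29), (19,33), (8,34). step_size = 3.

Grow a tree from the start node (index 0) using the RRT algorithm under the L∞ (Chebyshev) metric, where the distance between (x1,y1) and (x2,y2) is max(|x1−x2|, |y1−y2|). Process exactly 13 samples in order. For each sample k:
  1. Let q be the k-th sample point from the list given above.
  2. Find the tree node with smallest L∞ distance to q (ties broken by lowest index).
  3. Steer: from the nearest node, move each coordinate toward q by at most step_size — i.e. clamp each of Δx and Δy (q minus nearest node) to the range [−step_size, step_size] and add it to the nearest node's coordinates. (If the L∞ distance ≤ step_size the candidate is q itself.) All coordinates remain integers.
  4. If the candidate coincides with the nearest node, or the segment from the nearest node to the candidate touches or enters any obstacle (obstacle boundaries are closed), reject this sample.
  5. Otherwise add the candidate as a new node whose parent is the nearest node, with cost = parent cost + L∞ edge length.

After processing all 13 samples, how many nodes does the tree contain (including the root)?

Node count: 8

1. q=(13,27) nearest=0 d=27 new=(4,3) → add node 1 parent=0 cost=3
2. q=(18,27) nearest=1 d=24 new=(7,6) → blocked by [7,10]×[3,8], reject
3. q=(16,29) nearest=1 d=26 new=(7,6) → blocked by [7,10]×[3,8], reject
4. q=(8,25) nearest=1 d=22 new=(7,6) → blocked by [7,10]×[3,8], reject
5. q=(8,28) nearest=1 d=25 new=(7,6) → blocked by [7,10]×[3,8], reject
6. q=(9,12) nearest=1 d=9 new=(7,6) → blocked by [7,10]×[3,8], reject
7. q=(19,14) nearest=1 d=15 new=(7,6) → blocked by [7,10]×[3,8], reject
8. q=(3,29) nearest=1 d=26 new=(3,6) → add node 2 parent=1 cost=6
9. q=(2,0) nearest=0 d=1 new=(2,0) → add node 3 parent=0 cost=1
10. q=(2,24) nearest=2 d=18 new=(2,9) → add node 4 parent=2 cost=9
11. q=(10,29) nearest=4 d=20 new=(5,12) → add node 5 parent=4 cost=12
12. q=(19,33) nearest=5 d=21 new=(8,15) → add node 6 parent=5 cost=15
13. q=(8,34) nearest=6 d=19 new=(8,18) → add node 7 parent=6 cost=18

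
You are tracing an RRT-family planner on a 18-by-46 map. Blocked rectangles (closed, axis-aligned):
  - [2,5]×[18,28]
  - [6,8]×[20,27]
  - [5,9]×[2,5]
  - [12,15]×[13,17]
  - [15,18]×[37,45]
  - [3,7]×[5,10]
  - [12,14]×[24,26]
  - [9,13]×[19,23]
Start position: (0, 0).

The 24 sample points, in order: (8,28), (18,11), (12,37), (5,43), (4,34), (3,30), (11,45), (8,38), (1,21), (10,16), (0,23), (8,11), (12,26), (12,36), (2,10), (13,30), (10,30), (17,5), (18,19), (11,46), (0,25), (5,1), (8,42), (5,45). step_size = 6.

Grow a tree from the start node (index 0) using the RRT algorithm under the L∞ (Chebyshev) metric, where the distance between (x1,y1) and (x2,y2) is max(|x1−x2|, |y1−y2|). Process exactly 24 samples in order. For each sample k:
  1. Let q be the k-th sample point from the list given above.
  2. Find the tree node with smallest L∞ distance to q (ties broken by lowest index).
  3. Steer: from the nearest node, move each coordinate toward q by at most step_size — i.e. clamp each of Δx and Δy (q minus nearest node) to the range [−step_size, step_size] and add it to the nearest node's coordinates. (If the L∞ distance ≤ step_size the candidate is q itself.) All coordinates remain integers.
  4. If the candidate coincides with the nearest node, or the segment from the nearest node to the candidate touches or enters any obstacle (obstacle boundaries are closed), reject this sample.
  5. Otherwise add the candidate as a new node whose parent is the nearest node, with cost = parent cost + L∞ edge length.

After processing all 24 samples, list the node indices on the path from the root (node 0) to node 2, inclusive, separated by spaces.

1. q=(8,28) nearest=0 d=28 new=(6,6) → blocked by [5,9]×[2,5], reject
2. q=(18,11) nearest=0 d=18 new=(6,6) → blocked by [5,9]×[2,5], reject
3. q=(12,37) nearest=0 d=37 new=(6,6) → blocked by [5,9]×[2,5], reject
4. q=(5,43) nearest=0 d=43 new=(5,6) → blocked by [3,7]×[5,10], reject
5. q=(4,34) nearest=0 d=34 new=(4,6) → blocked by [3,7]×[5,10], reject
6. q=(3,30) nearest=0 d=30 new=(3,6) → blocked by [3,7]×[5,10], reject
7. q=(11,45) nearest=0 d=45 new=(6,6) → blocked by [5,9]×[2,5], reject
8. q=(8,38) nearest=0 d=38 new=(6,6) → blocked by [5,9]×[2,5], reject
9. q=(1,21) nearest=0 d=21 new=(1,6) → add node 1 parent=0 cost=6
10. q=(10,16) nearest=1 d=10 new=(7,12) → blocked by [3,7]×[5,10], reject
11. q=(0,23) nearest=1 d=17 new=(0,12) → add node 2 parent=1 cost=12
12. q=(8,11) nearest=1 d=7 new=(7,11) → blocked by [3,7]×[5,10], reject
13. q=(12,26) nearest=2 d=14 new=(6,18) → add node 3 parent=2 cost=18
14. q=(12,36) nearest=3 d=18 new=(12,24) → blocked by [6,8]×[20,27], reject
15. q=(2,10) nearest=2 d=2 new=(2,10) → add node 4 parent=2 cost=14
16. q=(13,30) nearest=3 d=12 new=(12,24) → blocked by [6,8]×[20,27], reject
17. q=(10,30) nearest=3 d=12 new=(10,24) → blocked by [6,8]×[20,27], reject
18. q=(17,5) nearest=3 d=13 new=(12,12) → add node 5 parent=3 cost=24
19. q=(18,19) nearest=5 d=7 new=(18,18) → blocked by [12,15]×[13,17], reject
20. q=(11,46) nearest=3 d=28 new=(11,24) → blocked by [6,8]×[20,27], reject
21. q=(0,25) nearest=3 d=7 new=(0,24) → blocked by [2,5]×[18,28], reject
22. q=(5,1) nearest=0 d=5 new=(5,1) → add node 6 parent=0 cost=5
23. q=(8,42) nearest=3 d=24 new=(8,24) → blocked by [6,8]×[20,27], reject
24. q=(5,45) nearest=3 d=27 new=(5,24) → blocked by [2,5]×[18,28], reject

Path: 0 1 2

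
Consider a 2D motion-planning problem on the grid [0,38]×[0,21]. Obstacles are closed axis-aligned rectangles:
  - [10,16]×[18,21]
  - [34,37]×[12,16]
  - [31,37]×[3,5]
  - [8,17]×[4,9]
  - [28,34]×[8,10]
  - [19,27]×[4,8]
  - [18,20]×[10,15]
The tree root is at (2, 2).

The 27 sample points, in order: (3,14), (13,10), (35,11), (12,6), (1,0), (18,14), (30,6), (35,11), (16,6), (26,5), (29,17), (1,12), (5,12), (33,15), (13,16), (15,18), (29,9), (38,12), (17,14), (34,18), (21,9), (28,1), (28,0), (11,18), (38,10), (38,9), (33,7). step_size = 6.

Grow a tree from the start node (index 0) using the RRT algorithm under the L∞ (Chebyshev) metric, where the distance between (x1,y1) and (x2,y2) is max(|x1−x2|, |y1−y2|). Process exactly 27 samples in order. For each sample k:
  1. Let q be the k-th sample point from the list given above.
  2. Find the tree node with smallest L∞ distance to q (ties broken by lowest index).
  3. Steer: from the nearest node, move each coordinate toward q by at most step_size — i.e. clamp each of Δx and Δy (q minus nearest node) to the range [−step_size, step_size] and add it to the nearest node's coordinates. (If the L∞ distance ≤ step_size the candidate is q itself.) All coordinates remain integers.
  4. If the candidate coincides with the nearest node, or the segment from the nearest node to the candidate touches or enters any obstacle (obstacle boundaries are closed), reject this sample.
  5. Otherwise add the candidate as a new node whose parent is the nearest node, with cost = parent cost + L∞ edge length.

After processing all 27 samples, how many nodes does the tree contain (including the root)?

1. q=(3,14) nearest=0 d=12 new=(3,8) → add node 1 parent=0 cost=6
2. q=(13,10) nearest=1 d=10 new=(9,10) → add node 2 parent=1 cost=12
3. q=(35,11) nearest=2 d=26 new=(15,11) → add node 3 parent=2 cost=18
4. q=(12,6) nearest=2 d=4 new=(12,6) → blocked by [8,17]×[4,9], reject
5. q=(1,0) nearest=0 d=2 new=(1,0) → add node 4 parent=0 cost=2
6. q=(18,14) nearest=3 d=3 new=(18,14) → blocked by [18,20]×[10,15], reject
7. q=(30,6) nearest=3 d=15 new=(21,6) → blocked by [19,27]×[4,8], reject
8. q=(35,11) nearest=3 d=20 new=(21,11) → blocked by [18,20]×[10,15], reject
9. q=(16,6) nearest=3 d=5 new=(16,6) → blocked by [8,17]×[4,9], reject
10. q=(26,5) nearest=3 d=11 new=(21,5) → blocked by [8,17]×[4,9], reject
11. q=(29,17) nearest=3 d=14 new=(21,17) → blocked by [18,20]×[10,15], reject
12. q=(1,12) nearest=1 d=4 new=(1,12) → add node 5 parent=1 cost=10
13. q=(5,12) nearest=1 d=4 new=(5,12) → add node 6 parent=1 cost=10
14. q=(33,15) nearest=3 d=18 new=(21,15) → blocked by [18,20]×[10,15], reject
15. q=(13,16) nearest=3 d=5 new=(13,16) → add node 7 parent=3 cost=23
16. q=(15,18) nearest=7 d=2 new=(15,18) → blocked by [10,16]×[18,21], reject
17. q=(29,9) nearest=3 d=14 new=(21,9) → blocked by [18,20]×[10,15], reject
18. q=(38,12) nearest=3 d=23 new=(21,12) → blocked by [18,20]×[10,15], reject
19. q=(17,14) nearest=3 d=3 new=(17,14) → add node 8 parent=3 cost=21
20. q=(34,18) nearest=8 d=17 new=(23,18) → blocked by [18,20]×[10,15], reject
21. q=(21,9) nearest=8 d=5 new=(21,9) → blocked by [18,20]×[10,15], reject
22. q=(28,1) nearest=3 d=13 new=(21,5) → blocked by [8,17]×[4,9], reject
23. q=(28,0) nearest=3 d=13 new=(21,5) → blocked by [8,17]×[4,9], reject
24. q=(11,18) nearest=7 d=2 new=(11,18) → blocked by [10,16]×[18,21], reject
25. q=(38,10) nearest=8 d=21 new=(23,10) → blocked by [18,20]×[10,15], reject
26. q=(38,9) nearest=8 d=21 new=(23,9) → blocked by [18,20]×[10,15], reject
27. q=(33,7) nearest=8 d=16 new=(23,8) → blocked by [19,27]×[4,8], reject

Node count: 9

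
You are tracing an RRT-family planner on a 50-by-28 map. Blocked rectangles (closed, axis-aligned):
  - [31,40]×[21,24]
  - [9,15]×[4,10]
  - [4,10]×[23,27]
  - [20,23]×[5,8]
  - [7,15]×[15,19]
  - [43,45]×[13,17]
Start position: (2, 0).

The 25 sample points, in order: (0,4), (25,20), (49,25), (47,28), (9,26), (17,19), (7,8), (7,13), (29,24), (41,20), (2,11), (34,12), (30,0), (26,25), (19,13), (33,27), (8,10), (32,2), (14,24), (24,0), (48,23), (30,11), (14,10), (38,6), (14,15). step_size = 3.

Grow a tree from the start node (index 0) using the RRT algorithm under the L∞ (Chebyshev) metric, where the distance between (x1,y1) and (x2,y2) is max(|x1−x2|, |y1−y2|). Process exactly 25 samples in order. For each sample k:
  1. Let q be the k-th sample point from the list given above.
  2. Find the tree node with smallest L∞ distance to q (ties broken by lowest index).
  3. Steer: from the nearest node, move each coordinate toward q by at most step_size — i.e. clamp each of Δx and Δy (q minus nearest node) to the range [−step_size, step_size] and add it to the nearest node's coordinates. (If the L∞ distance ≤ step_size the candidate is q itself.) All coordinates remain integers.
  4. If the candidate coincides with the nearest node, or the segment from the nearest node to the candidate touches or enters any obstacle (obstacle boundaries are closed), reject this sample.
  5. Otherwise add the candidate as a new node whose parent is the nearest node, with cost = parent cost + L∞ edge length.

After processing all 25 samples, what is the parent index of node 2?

Parent of node 2: 0

1. q=(0,4) nearest=0 d=4 new=(0,3) → add node 1 parent=0 cost=3
2. q=(25,20) nearest=0 d=23 new=(5,3) → add node 2 parent=0 cost=3
3. q=(49,25) nearest=2 d=44 new=(8,6) → add node 3 parent=2 cost=6
4. q=(47,28) nearest=3 d=39 new=(11,9) → blocked by [9,15]×[4,10], reject
5. q=(9,26) nearest=3 d=20 new=(9,9) → blocked by [9,15]×[4,10], reject
6. q=(17,19) nearest=3 d=13 new=(11,9) → blocked by [9,15]×[4,10], reject
7. q=(7,8) nearest=3 d=2 new=(7,8) → add node 4 parent=3 cost=8
8. q=(7,13) nearest=4 d=5 new=(7,11) → add node 5 parent=4 cost=11
9. q=(29,24) nearest=3 d=21 new=(11,9) → blocked by [9,15]×[4,10], reject
10. q=(41,20) nearest=3 d=33 new=(11,9) → blocked by [9,15]×[4,10], reject
11. q=(2,11) nearest=4 d=5 new=(4,11) → add node 6 parent=4 cost=11
12. q=(34,12) nearest=3 d=26 new=(11,9) → blocked by [9,15]×[4,10], reject
13. q=(30,0) nearest=3 d=22 new=(11,3) → blocked by [9,15]×[4,10], reject
14. q=(26,25) nearest=3 d=19 new=(11,9) → blocked by [9,15]×[4,10], reject
15. q=(19,13) nearest=3 d=11 new=(11,9) → blocked by [9,15]×[4,10], reject
16. q=(33,27) nearest=3 d=25 new=(11,9) → blocked by [9,15]×[4,10], reject
17. q=(8,10) nearest=5 d=1 new=(8,10) → add node 7 parent=5 cost=12
18. q=(32,2) nearest=3 d=24 new=(11,3) → blocked by [9,15]×[4,10], reject
19. q=(14,24) nearest=5 d=13 new=(10,14) → add node 8 parent=5 cost=14
20. q=(24,0) nearest=8 d=14 new=(13,11) → add node 9 parent=8 cost=17
21. q=(48,23) nearest=9 d=35 new=(16,14) → add node 10 parent=9 cost=20
22. q=(30,11) nearest=10 d=14 new=(19,11) → add node 11 parent=10 cost=23
23. q=(14,10) nearest=9 d=1 new=(14,10) → blocked by [9,15]×[4,10], reject
24. q=(38,6) nearest=11 d=19 new=(22,8) → blocked by [20,23]×[5,8], reject
25. q=(14,15) nearest=10 d=2 new=(14,15) → blocked by [7,15]×[15,19], reject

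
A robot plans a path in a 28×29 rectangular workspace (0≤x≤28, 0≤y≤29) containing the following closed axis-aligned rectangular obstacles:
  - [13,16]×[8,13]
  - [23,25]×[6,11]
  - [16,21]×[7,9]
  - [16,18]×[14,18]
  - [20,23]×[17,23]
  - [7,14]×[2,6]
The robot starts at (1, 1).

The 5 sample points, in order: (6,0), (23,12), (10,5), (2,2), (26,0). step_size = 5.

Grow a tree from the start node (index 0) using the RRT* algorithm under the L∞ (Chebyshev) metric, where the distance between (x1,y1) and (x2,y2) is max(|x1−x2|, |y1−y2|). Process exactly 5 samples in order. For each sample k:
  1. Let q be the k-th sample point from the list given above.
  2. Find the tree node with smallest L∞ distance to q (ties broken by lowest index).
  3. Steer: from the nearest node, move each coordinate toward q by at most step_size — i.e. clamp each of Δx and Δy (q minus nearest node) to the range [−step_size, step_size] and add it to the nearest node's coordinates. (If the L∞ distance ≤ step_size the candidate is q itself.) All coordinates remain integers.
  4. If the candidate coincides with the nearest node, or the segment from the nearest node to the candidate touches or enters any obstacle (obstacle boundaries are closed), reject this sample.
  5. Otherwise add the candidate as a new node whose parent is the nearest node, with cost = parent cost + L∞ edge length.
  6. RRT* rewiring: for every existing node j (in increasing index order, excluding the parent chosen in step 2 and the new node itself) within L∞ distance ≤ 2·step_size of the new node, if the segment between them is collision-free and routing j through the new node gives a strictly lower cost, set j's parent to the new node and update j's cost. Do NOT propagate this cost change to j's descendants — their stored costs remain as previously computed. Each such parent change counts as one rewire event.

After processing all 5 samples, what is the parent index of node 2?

1. q=(6,0) nearest=0 d=5 new=(6,0) → add node 1 parent=0 cost=5
2. q=(23,12) nearest=1 d=17 new=(11,5) → blocked by [7,14]×[2,6], reject
3. q=(10,5) nearest=1 d=5 new=(10,5) → blocked by [7,14]×[2,6], reject
4. q=(2,2) nearest=0 d=1 new=(2,2) → add node 2 parent=0 cost=1
5. q=(26,0) nearest=1 d=20 new=(11,0) → add node 3 parent=1 cost=10

Parent of node 2: 0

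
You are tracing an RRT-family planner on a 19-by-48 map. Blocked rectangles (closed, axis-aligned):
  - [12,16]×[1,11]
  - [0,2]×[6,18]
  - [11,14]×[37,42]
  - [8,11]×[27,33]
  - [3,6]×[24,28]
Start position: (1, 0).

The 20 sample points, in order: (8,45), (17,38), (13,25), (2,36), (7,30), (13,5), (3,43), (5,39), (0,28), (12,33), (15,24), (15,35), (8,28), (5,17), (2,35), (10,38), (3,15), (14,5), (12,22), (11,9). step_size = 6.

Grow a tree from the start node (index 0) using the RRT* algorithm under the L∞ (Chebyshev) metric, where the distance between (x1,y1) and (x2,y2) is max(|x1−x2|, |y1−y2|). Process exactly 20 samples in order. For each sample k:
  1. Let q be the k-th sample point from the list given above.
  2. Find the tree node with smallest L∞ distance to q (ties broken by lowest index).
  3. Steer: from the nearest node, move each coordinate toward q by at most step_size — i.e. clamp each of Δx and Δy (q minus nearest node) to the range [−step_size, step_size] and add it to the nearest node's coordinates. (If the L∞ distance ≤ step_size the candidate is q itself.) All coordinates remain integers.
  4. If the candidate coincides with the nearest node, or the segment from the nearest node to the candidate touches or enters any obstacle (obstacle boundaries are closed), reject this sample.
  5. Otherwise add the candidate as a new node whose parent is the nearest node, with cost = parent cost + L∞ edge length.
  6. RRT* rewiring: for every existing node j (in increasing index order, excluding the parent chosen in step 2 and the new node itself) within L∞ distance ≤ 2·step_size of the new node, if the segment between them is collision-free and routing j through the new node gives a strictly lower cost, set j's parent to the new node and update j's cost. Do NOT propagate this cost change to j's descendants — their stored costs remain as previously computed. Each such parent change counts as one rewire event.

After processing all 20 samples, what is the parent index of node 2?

1. q=(8,45) nearest=0 d=45 new=(7,6) → add node 1 parent=0 cost=6
2. q=(17,38) nearest=1 d=32 new=(13,12) → blocked by [12,16]×[1,11], reject
3. q=(13,25) nearest=1 d=19 new=(13,12) → blocked by [12,16]×[1,11], reject
4. q=(2,36) nearest=1 d=30 new=(2,12) → blocked by [0,2]×[6,18], reject
5. q=(7,30) nearest=1 d=24 new=(7,12) → add node 2 parent=1 cost=12
6. q=(13,5) nearest=1 d=6 new=(13,5) → blocked by [12,16]×[1,11], reject
7. q=(3,43) nearest=2 d=31 new=(3,18) → add node 3 parent=2 cost=18
8. q=(5,39) nearest=3 d=21 new=(5,24) → blocked by [3,6]×[24,28], reject
9. q=(0,28) nearest=3 d=10 new=(0,24) → add node 4 parent=3 cost=24
10. q=(12,33) nearest=4 d=12 new=(6,30) → blocked by [3,6]×[24,28], reject
11. q=(15,24) nearest=2 d=12 new=(13,18) → add node 5 parent=2 cost=18
12. q=(15,35) nearest=4 d=15 new=(6,30) → blocked by [3,6]×[24,28], reject
13. q=(8,28) nearest=4 d=8 new=(6,28) → blocked by [3,6]×[24,28], reject
14. q=(5,17) nearest=3 d=2 new=(5,17) → add node 6 parent=3 cost=20
15. q=(2,35) nearest=4 d=11 new=(2,30) → add node 7 parent=4 cost=30
16. q=(10,38) nearest=7 d=8 new=(8,36) → add node 8 parent=7 cost=36
17. q=(3,15) nearest=6 d=2 new=(3,15) → add node 9 parent=6 cost=22
18. q=(14,5) nearest=1 d=7 new=(13,5) → blocked by [12,16]×[1,11], reject
19. q=(12,22) nearest=5 d=4 new=(12,22) → add node 10 parent=5 cost=22
20. q=(11,9) nearest=1 d=4 new=(11,9) → add node 11 parent=1 cost=10; rewire 6→11 (18<20); rewire 9→11 (18<22)

Parent of node 2: 1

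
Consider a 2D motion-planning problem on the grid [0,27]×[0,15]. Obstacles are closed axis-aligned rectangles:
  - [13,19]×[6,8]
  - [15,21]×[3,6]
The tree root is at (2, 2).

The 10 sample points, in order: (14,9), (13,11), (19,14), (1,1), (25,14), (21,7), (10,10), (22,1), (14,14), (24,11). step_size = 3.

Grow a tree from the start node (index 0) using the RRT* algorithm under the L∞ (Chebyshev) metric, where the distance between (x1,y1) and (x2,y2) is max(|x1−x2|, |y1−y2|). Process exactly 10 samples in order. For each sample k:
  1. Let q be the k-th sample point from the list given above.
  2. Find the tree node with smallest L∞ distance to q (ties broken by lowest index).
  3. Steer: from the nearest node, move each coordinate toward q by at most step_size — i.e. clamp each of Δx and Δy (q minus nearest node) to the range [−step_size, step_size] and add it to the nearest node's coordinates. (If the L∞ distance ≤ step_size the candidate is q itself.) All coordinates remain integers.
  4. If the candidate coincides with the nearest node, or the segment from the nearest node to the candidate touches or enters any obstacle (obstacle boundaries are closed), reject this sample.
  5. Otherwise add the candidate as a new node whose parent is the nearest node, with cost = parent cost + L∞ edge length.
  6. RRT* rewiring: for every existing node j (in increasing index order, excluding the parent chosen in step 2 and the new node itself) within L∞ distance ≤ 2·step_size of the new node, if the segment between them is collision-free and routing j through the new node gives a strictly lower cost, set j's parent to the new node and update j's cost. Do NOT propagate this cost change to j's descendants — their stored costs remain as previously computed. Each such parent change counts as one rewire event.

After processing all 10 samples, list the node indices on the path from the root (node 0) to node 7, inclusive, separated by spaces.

Path: 0 1 2 3 7

1. q=(14,9) nearest=0 d=12 new=(5,5) → add node 1 parent=0 cost=3
2. q=(13,11) nearest=1 d=8 new=(8,8) → add node 2 parent=1 cost=6
3. q=(19,14) nearest=2 d=11 new=(11,11) → add node 3 parent=2 cost=9
4. q=(1,1) nearest=0 d=1 new=(1,1) → add node 4 parent=0 cost=1
5. q=(25,14) nearest=3 d=14 new=(14,14) → add node 5 parent=3 cost=12
6. q=(21,7) nearest=5 d=7 new=(17,11) → add node 6 parent=5 cost=15
7. q=(10,10) nearest=3 d=1 new=(10,10) → add node 7 parent=3 cost=10
8. q=(22,1) nearest=6 d=10 new=(20,8) → add node 8 parent=6 cost=18
9. q=(14,14) nearest=5 d=0 → coincident, reject
10. q=(24,11) nearest=8 d=4 new=(23,11) → add node 9 parent=8 cost=21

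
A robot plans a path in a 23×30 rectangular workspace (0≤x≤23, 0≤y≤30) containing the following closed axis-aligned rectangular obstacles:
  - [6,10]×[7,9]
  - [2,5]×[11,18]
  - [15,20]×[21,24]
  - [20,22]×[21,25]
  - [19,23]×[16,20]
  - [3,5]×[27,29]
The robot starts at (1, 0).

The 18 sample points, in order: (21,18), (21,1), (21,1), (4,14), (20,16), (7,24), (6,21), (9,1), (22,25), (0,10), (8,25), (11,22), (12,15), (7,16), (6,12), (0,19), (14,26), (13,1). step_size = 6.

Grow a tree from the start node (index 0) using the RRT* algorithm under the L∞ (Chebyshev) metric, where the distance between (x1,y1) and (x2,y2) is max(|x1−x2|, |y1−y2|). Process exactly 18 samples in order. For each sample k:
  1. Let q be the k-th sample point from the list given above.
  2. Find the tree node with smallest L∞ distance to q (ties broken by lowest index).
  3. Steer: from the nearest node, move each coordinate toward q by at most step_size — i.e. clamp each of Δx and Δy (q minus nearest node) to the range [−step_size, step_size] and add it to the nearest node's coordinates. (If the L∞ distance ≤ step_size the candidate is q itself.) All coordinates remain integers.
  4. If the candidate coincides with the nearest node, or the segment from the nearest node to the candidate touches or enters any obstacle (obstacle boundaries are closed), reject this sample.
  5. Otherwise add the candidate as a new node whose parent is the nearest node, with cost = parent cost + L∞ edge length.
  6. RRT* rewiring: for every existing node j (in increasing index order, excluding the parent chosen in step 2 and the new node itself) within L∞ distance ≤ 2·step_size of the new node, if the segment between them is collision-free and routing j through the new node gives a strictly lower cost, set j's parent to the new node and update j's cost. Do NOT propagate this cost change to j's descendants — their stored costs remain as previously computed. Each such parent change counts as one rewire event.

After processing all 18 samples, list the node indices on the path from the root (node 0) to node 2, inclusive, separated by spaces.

Path: 0 1 2

1. q=(21,18) nearest=0 d=20 new=(7,6) → add node 1 parent=0 cost=6
2. q=(21,1) nearest=1 d=14 new=(13,1) → add node 2 parent=1 cost=12
3. q=(21,1) nearest=2 d=8 new=(19,1) → add node 3 parent=2 cost=18
4. q=(4,14) nearest=1 d=8 new=(4,12) → blocked by [6,10]×[7,9], reject
5. q=(20,16) nearest=1 d=13 new=(13,12) → blocked by [6,10]×[7,9], reject
6. q=(7,24) nearest=1 d=18 new=(7,12) → blocked by [6,10]×[7,9], reject
7. q=(6,21) nearest=1 d=15 new=(6,12) → blocked by [6,10]×[7,9], reject
8. q=(9,1) nearest=2 d=4 new=(9,1) → add node 4 parent=2 cost=16
9. q=(22,25) nearest=1 d=19 new=(13,12) → blocked by [6,10]×[7,9], reject
10. q=(0,10) nearest=1 d=7 new=(1,10) → add node 5 parent=1 cost=12
11. q=(8,25) nearest=5 d=15 new=(7,16) → blocked by [2,5]×[11,18], reject
12. q=(11,22) nearest=5 d=12 new=(7,16) → blocked by [2,5]×[11,18], reject
13. q=(12,15) nearest=1 d=9 new=(12,12) → blocked by [6,10]×[7,9], reject
14. q=(7,16) nearest=5 d=6 new=(7,16) → blocked by [2,5]×[11,18], reject
15. q=(6,12) nearest=5 d=5 new=(6,12) → blocked by [2,5]×[11,18], reject
16. q=(0,19) nearest=5 d=9 new=(0,16) → add node 6 parent=5 cost=18
17. q=(14,26) nearest=6 d=14 new=(6,22) → blocked by [2,5]×[11,18], reject
18. q=(13,1) nearest=2 d=0 → coincident, reject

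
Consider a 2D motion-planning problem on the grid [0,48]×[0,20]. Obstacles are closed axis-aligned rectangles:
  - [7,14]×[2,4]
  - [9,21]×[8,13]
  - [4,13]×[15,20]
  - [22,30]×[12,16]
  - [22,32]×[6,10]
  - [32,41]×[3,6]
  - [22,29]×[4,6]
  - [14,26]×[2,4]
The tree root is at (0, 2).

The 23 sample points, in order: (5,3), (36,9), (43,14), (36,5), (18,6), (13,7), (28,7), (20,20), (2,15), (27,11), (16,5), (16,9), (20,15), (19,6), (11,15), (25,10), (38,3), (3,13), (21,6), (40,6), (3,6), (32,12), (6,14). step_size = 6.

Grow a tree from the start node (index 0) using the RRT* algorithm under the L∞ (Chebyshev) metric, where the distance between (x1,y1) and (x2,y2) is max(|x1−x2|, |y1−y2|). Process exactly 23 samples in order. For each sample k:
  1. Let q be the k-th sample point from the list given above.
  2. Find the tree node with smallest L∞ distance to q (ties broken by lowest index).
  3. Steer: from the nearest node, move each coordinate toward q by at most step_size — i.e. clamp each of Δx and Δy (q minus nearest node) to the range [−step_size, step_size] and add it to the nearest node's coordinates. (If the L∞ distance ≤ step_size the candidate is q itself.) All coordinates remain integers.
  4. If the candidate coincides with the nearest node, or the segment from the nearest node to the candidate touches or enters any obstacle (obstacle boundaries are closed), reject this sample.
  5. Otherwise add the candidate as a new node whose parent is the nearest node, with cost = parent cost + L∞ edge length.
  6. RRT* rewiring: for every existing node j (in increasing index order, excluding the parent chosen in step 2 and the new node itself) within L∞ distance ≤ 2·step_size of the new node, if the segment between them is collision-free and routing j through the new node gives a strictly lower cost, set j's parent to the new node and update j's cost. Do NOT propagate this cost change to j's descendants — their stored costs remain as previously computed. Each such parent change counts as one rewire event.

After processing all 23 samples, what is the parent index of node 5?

Parent of node 5: 3

1. q=(5,3) nearest=0 d=5 new=(5,3) → add node 1 parent=0 cost=5
2. q=(36,9) nearest=1 d=31 new=(11,9) → blocked by [9,21]×[8,13], reject
3. q=(43,14) nearest=1 d=38 new=(11,9) → blocked by [9,21]×[8,13], reject
4. q=(36,5) nearest=1 d=31 new=(11,5) → blocked by [7,14]×[2,4], reject
5. q=(18,6) nearest=1 d=13 new=(11,6) → blocked by [7,14]×[2,4], reject
6. q=(13,7) nearest=1 d=8 new=(11,7) → add node 2 parent=1 cost=11
7. q=(28,7) nearest=2 d=17 new=(17,7) → add node 3 parent=2 cost=17
8. q=(20,20) nearest=2 d=13 new=(17,13) → blocked by [9,21]×[8,13], reject
9. q=(2,15) nearest=2 d=9 new=(5,13) → blocked by [9,21]×[8,13], reject
10. q=(27,11) nearest=3 d=10 new=(23,11) → blocked by [9,21]×[8,13], reject
11. q=(16,5) nearest=3 d=2 new=(16,5) → add node 4 parent=3 cost=19
12. q=(16,9) nearest=3 d=2 new=(16,9) → blocked by [9,21]×[8,13], reject
13. q=(20,15) nearest=3 d=8 new=(20,13) → blocked by [9,21]×[8,13], reject
14. q=(19,6) nearest=3 d=2 new=(19,6) → add node 5 parent=3 cost=19
15. q=(11,15) nearest=2 d=8 new=(11,13) → blocked by [9,21]×[8,13], reject
16. q=(25,10) nearest=5 d=6 new=(25,10) → blocked by [22,32]×[6,10], reject
17. q=(38,3) nearest=5 d=19 new=(25,3) → blocked by [22,29]×[4,6], reject
18. q=(3,13) nearest=2 d=8 new=(5,13) → blocked by [9,21]×[8,13], reject
19. q=(21,6) nearest=5 d=2 new=(21,6) → add node 6 parent=5 cost=21
20. q=(40,6) nearest=6 d=19 new=(27,6) → blocked by [22,32]×[6,10], reject
21. q=(3,6) nearest=1 d=3 new=(3,6) → add node 7 parent=1 cost=8
22. q=(32,12) nearest=6 d=11 new=(27,12) → blocked by [22,30]×[12,16], reject
23. q=(6,14) nearest=2 d=7 new=(6,13) → blocked by [9,21]×[8,13], reject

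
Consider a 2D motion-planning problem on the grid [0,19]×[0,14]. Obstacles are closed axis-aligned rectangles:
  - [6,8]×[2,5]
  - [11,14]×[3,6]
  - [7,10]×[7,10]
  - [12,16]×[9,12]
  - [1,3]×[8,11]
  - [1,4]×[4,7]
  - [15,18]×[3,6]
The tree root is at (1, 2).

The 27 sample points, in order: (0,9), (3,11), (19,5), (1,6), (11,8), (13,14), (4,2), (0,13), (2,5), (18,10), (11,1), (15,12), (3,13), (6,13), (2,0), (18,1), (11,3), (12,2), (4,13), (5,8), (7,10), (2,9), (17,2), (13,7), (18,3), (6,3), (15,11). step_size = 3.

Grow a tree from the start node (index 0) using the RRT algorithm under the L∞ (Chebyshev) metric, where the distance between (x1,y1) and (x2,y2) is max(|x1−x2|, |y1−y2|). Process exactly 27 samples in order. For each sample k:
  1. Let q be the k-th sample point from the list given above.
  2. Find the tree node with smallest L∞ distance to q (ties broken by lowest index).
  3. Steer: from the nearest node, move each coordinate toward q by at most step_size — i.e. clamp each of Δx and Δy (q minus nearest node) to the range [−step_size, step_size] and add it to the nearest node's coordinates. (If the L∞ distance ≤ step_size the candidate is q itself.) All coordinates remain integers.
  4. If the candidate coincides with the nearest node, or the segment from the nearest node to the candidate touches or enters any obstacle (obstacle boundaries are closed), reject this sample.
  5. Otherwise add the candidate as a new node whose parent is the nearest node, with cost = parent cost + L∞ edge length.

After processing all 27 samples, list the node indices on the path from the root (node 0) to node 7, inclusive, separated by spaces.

1. q=(0,9) nearest=0 d=7 new=(0,5) → add node 1 parent=0 cost=3
2. q=(3,11) nearest=1 d=6 new=(3,8) → blocked by [1,3]×[8,11], reject
3. q=(19,5) nearest=0 d=18 new=(4,5) → blocked by [1,4]×[4,7], reject
4. q=(1,6) nearest=1 d=1 new=(1,6) → blocked by [1,4]×[4,7], reject
5. q=(11,8) nearest=0 d=10 new=(4,5) → blocked by [1,4]×[4,7], reject
6. q=(13,14) nearest=0 d=12 new=(4,5) → blocked by [1,4]×[4,7], reject
7. q=(4,2) nearest=0 d=3 new=(4,2) → add node 2 parent=0 cost=3
8. q=(0,13) nearest=1 d=8 new=(0,8) → add node 3 parent=1 cost=6
9. q=(2,5) nearest=1 d=2 new=(2,5) → blocked by [1,4]×[4,7], reject
10. q=(18,10) nearest=2 d=14 new=(7,5) → blocked by [6,8]×[2,5], reject
11. q=(11,1) nearest=2 d=7 new=(7,1) → add node 4 parent=2 cost=6
12. q=(15,12) nearest=2 d=11 new=(7,5) → blocked by [6,8]×[2,5], reject
13. q=(3,13) nearest=3 d=5 new=(3,11) → blocked by [1,3]×[8,11], reject
14. q=(6,13) nearest=3 d=6 new=(3,11) → blocked by [1,3]×[8,11], reject
15. q=(2,0) nearest=0 d=2 new=(2,0) → add node 5 parent=0 cost=2
16. q=(18,1) nearest=4 d=11 new=(10,1) → add node 6 parent=4 cost=9
17. q=(11,3) nearest=6 d=2 new=(11,3) → blocked by [11,14]×[3,6], reject
18. q=(12,2) nearest=6 d=2 new=(12,2) → add node 7 parent=6 cost=11
19. q=(4,13) nearest=3 d=5 new=(3,11) → blocked by [1,3]×[8,11], reject
20. q=(5,8) nearest=1 d=5 new=(3,8) → blocked by [1,3]×[8,11], reject
21. q=(7,10) nearest=1 d=7 new=(3,8) → blocked by [1,3]×[8,11], reject
22. q=(2,9) nearest=3 d=2 new=(2,9) → blocked by [1,3]×[8,11], reject
23. q=(17,2) nearest=7 d=5 new=(15,2) → add node 8 parent=7 cost=14
24. q=(13,7) nearest=7 d=5 new=(13,5) → blocked by [11,14]×[3,6], reject
25. q=(18,3) nearest=8 d=3 new=(18,3) → blocked by [15,18]×[3,6], reject
26. q=(6,3) nearest=2 d=2 new=(6,3) → blocked by [6,8]×[2,5], reject
27. q=(15,11) nearest=7 d=9 new=(15,5) → blocked by [11,14]×[3,6], reject

Path: 0 2 4 6 7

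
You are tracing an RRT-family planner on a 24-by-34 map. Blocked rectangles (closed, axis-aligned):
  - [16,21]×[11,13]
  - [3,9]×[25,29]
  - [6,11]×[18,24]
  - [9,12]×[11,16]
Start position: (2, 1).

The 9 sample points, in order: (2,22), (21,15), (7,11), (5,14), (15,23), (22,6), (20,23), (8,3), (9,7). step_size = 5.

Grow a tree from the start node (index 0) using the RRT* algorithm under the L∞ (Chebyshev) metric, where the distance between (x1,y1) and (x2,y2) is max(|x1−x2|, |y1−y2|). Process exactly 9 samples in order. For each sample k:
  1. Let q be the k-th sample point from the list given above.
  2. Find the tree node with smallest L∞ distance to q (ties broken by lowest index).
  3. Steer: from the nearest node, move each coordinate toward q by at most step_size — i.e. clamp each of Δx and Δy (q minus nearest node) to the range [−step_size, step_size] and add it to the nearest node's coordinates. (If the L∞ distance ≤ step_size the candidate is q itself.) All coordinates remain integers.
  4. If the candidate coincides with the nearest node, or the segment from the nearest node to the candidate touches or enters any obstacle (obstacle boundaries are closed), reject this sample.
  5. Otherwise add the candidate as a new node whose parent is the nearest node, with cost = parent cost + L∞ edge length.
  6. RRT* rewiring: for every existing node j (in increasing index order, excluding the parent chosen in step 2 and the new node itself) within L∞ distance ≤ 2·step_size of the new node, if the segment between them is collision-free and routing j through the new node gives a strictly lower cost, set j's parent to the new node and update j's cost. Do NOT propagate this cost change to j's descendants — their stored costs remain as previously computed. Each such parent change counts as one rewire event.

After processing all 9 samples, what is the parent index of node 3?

1. q=(2,22) nearest=0 d=21 new=(2,6) → add node 1 parent=0 cost=5
2. q=(21,15) nearest=0 d=19 new=(7,6) → add node 2 parent=0 cost=5
3. q=(7,11) nearest=1 d=5 new=(7,11) → add node 3 parent=1 cost=10
4. q=(5,14) nearest=3 d=3 new=(5,14) → add node 4 parent=3 cost=13
5. q=(15,23) nearest=4 d=10 new=(10,19) → blocked by [6,11]×[18,24], reject
6. q=(22,6) nearest=2 d=15 new=(12,6) → add node 5 parent=2 cost=10
7. q=(20,23) nearest=3 d=13 new=(12,16) → blocked by [9,12]×[11,16], reject
8. q=(8,3) nearest=2 d=3 new=(8,3) → add node 6 parent=2 cost=8
9. q=(9,7) nearest=2 d=2 new=(9,7) → add node 7 parent=2 cost=7

Parent of node 3: 1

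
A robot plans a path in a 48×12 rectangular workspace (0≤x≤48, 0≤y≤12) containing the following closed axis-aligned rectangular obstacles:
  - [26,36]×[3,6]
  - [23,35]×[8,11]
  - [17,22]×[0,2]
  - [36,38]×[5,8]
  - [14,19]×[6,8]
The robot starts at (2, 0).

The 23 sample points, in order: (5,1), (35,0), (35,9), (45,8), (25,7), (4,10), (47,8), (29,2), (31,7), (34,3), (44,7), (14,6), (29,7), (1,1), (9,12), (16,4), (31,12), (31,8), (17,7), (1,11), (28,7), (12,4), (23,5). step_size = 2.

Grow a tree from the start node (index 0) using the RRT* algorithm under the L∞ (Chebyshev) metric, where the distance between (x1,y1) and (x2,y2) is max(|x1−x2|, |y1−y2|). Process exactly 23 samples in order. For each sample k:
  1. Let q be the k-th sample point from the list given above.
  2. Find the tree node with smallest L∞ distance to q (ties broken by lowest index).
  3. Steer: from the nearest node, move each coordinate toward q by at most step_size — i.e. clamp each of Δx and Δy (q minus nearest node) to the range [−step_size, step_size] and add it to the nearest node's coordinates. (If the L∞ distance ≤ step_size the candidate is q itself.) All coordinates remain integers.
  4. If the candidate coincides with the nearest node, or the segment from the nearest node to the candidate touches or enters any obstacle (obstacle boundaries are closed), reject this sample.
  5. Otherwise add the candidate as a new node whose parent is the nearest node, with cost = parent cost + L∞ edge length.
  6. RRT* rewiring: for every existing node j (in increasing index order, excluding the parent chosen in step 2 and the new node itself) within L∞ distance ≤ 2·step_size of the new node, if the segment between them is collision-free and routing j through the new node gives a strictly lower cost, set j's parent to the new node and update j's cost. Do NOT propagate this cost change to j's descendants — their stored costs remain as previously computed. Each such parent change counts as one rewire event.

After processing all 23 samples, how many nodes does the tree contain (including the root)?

Node count: 16

1. q=(5,1) nearest=0 d=3 new=(4,1) → add node 1 parent=0 cost=2
2. q=(35,0) nearest=1 d=31 new=(6,0) → add node 2 parent=1 cost=4
3. q=(35,9) nearest=2 d=29 new=(8,2) → add node 3 parent=2 cost=6
4. q=(45,8) nearest=3 d=37 new=(10,4) → add node 4 parent=3 cost=8
5. q=(25,7) nearest=4 d=15 new=(12,6) → add node 5 parent=4 cost=10
6. q=(4,10) nearest=4 d=6 new=(8,6) → add node 6 parent=4 cost=10
7. q=(47,8) nearest=5 d=35 new=(14,8) → blocked by [14,19]×[6,8], reject
8. q=(29,2) nearest=5 d=17 new=(14,4) → add node 7 parent=5 cost=12
9. q=(31,7) nearest=7 d=17 new=(16,6) → blocked by [14,19]×[6,8], reject
10. q=(34,3) nearest=7 d=20 new=(16,3) → add node 8 parent=7 cost=14
11. q=(44,7) nearest=8 d=28 new=(18,5) → add node 9 parent=8 cost=16
12. q=(14,6) nearest=5 d=2 new=(14,6) → blocked by [14,19]×[6,8], reject
13. q=(29,7) nearest=9 d=11 new=(20,7) → blocked by [14,19]×[6,8], reject
14. q=(1,1) nearest=0 d=1 new=(1,1) → add node 10 parent=0 cost=1
15. q=(9,12) nearest=5 d=6 new=(10,8) → add node 11 parent=5 cost=12
16. q=(16,4) nearest=8 d=1 new=(16,4) → add node 12 parent=8 cost=15
17. q=(31,12) nearest=9 d=13 new=(20,7) → blocked by [14,19]×[6,8], reject
18. q=(31,8) nearest=9 d=13 new=(20,7) → blocked by [14,19]×[6,8], reject
19. q=(17,7) nearest=9 d=2 new=(17,7) → blocked by [14,19]×[6,8], reject
20. q=(1,11) nearest=6 d=7 new=(6,8) → add node 13 parent=6 cost=12
21. q=(28,7) nearest=9 d=10 new=(20,7) → blocked by [14,19]×[6,8], reject
22. q=(12,4) nearest=4 d=2 new=(12,4) → add node 14 parent=4 cost=10; rewire 12→14 (14<15)
23. q=(23,5) nearest=9 d=5 new=(20,5) → add node 15 parent=9 cost=18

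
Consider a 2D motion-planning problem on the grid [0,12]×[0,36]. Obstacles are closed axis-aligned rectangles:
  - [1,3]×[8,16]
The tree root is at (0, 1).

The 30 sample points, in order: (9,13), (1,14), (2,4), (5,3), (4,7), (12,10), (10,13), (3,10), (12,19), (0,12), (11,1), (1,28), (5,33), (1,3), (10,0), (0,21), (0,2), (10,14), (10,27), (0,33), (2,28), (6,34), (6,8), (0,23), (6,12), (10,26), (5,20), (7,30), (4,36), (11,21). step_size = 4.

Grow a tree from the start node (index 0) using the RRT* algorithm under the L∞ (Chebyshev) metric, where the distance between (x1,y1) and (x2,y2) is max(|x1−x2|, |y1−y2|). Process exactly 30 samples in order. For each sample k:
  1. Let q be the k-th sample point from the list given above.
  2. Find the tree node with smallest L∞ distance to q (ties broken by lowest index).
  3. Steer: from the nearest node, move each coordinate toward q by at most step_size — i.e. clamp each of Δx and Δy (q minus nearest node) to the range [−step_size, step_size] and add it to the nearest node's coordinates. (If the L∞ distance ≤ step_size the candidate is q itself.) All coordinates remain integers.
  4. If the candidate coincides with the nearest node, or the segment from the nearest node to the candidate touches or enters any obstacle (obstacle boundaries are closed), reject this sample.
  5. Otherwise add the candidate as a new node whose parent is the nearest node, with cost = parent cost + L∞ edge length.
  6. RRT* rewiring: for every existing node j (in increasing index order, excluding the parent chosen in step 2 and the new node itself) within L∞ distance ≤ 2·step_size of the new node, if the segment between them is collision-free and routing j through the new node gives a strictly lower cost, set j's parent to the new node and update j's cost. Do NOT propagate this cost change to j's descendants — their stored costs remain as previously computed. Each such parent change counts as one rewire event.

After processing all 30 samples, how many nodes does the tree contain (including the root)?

1. q=(9,13) nearest=0 d=12 new=(4,5) → add node 1 parent=0 cost=4
2. q=(1,14) nearest=1 d=9 new=(1,9) → blocked by [1,3]×[8,16], reject
3. q=(2,4) nearest=1 d=2 new=(2,4) → add node 2 parent=1 cost=6
4. q=(5,3) nearest=1 d=2 new=(5,3) → add node 3 parent=1 cost=6
5. q=(4,7) nearest=1 d=2 new=(4,7) → add node 4 parent=1 cost=6
6. q=(12,10) nearest=3 d=7 new=(9,7) → add node 5 parent=3 cost=10
7. q=(10,13) nearest=4 d=6 new=(8,11) → add node 6 parent=4 cost=10
8. q=(3,10) nearest=4 d=3 new=(3,10) → blocked by [1,3]×[8,16], reject
9. q=(12,19) nearest=6 d=8 new=(12,15) → add node 7 parent=6 cost=14
10. q=(0,12) nearest=4 d=5 new=(0,11) → blocked by [1,3]×[8,16], reject
11. q=(11,1) nearest=3 d=6 new=(9,1) → add node 8 parent=3 cost=10
12. q=(1,28) nearest=7 d=13 new=(8,19) → add node 9 parent=7 cost=18
13. q=(5,33) nearest=9 d=14 new=(5,23) → add node 10 parent=9 cost=22
14. q=(1,3) nearest=2 d=1 new=(1,3) → add node 11 parent=2 cost=7
15. q=(10,0) nearest=8 d=1 new=(10,0) → add node 12 parent=8 cost=11
16. q=(0,21) nearest=10 d=5 new=(1,21) → add node 13 parent=10 cost=26
17. q=(0,2) nearest=0 d=1 new=(0,2) → add node 14 parent=0 cost=1; rewire 2→14 (3<6); rewire 11→14 (2<7)
18. q=(10,14) nearest=7 d=2 new=(10,14) → add node 15 parent=7 cost=16
19. q=(10,27) nearest=10 d=5 new=(9,27) → add node 16 parent=10 cost=26
20. q=(0,33) nearest=16 d=9 new=(5,31) → add node 17 parent=16 cost=30
21. q=(2,28) nearest=17 d=3 new=(2,28) → add node 18 parent=17 cost=33
22. q=(6,34) nearest=17 d=3 new=(6,34) → add node 19 parent=17 cost=33
23. q=(6,8) nearest=4 d=2 new=(6,8) → add node 20 parent=4 cost=8; rewire 15→20 (14<16)
24. q=(0,23) nearest=13 d=2 new=(0,23) → add node 21 parent=13 cost=28
25. q=(6,12) nearest=6 d=2 new=(6,12) → add node 22 parent=6 cost=12
26. q=(10,26) nearest=16 d=1 new=(10,26) → add node 23 parent=16 cost=27
27. q=(5,20) nearest=9 d=3 new=(5,20) → add node 24 parent=9 cost=21; rewire 13→24 (25<26); rewire 18→24 (29<33); rewire 21→24 (26<28)
28. q=(7,30) nearest=17 d=2 new=(7,30) → add node 25 parent=17 cost=32
29. q=(4,36) nearest=19 d=2 new=(4,36) → add node 26 parent=19 cost=35
30. q=(11,21) nearest=9 d=3 new=(11,21) → add node 27 parent=9 cost=21; rewire 23→27 (26<27)

Node count: 28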